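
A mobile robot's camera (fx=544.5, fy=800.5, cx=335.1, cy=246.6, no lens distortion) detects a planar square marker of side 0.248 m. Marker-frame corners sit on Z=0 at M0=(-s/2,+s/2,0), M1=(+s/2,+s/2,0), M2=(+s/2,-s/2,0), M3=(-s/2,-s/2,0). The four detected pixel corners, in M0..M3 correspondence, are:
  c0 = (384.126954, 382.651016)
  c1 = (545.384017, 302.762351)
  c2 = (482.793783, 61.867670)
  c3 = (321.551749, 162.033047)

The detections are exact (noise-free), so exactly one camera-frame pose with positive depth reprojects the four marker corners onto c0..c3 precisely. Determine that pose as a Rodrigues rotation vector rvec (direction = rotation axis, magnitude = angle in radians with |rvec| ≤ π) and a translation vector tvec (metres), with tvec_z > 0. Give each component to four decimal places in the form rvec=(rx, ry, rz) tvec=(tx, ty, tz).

Intrinsics K: fx=544.5, fy=800.5, cx=335.1, cy=246.6
Marker side s = 0.248 m; corners in marker frame (Z=0):
  M0 = (-0.1240, +0.1240, 0)
  M1 = (+0.1240, +0.1240, 0)
  M2 = (+0.1240, -0.1240, 0)
  M3 = (-0.1240, -0.1240, 0)
Detected image corners:
  c0 = (384.126954, 382.651016) px
  c1 = (545.384017, 302.762351) px
  c2 = (482.793783, 61.867670) px
  c3 = (321.551749, 162.033047) px
Planar DLT: solve 8×8 A·h = b for H (H[2,2]=1):
  H  [+516.75829 +303.97590 +430.84854]
  H  [-432.39151 +955.98428 +230.75085]
  H  [-0.30785 +0.11910 +1.00000]
B = K⁻¹H; ‖b₁‖=1.260668, ‖b₂‖=1.260668; λ = 2/(‖b₁‖+‖b₂‖) = 0.793230, sign → tz>0 ⇒ λ=+0.793230
r₁ = λ·B[:,0] = (+0.90310,-0.35324,-0.24420); r₂ = λ·B[:,1] = (+0.38469,+0.91820,+0.09448)
r₃ = r₁×r₂ = (+0.19085,-0.17926,+0.96511); SVD([r₁ r₂ r₃]) → R = UVᵀ:
  R  [+0.90310 +0.38469 +0.19085]
  R  [-0.35324 +0.91820 -0.17926]
  R  [-0.24420 +0.09448 +0.96511]
t = (+0.13949, -0.01571, +0.79323) m
tr R = 2.786412; θ = arccos((tr R − 1)/2) = 0.466371 rad = 26.721°
axis k = ((R−Rᵀ)₃₂, (R−Rᵀ)₁₃, (R−Rᵀ)₂₁) / (2 sinθ) = (+0.304392, +0.483760, -0.820562)
rvec = θ·k = (+0.141960, +0.225612, -0.382687)

rvec=(0.1420, 0.2256, -0.3827) tvec=(0.1395, -0.0157, 0.7932)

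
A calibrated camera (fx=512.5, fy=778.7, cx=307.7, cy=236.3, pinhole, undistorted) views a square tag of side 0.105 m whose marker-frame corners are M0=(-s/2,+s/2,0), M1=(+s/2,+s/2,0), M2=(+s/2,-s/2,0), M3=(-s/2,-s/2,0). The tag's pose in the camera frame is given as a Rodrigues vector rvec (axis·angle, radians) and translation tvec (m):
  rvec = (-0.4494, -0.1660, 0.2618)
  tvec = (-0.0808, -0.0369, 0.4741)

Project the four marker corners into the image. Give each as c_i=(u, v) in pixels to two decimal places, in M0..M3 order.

c0=(144.26, 225.27) c1=(260.57, 276.71) c2=(287.73, 131.80) c3=(183.13, 82.17)

Intrinsics K: fx=512.5, fy=778.7, cx=307.7, cy=236.3
Marker side s = 0.105 m; corners in marker frame (Z=0):
  M0 = (-0.0525, +0.0525, 0)
  M1 = (+0.0525, +0.0525, 0)
  M2 = (+0.0525, -0.0525, 0)
  M3 = (-0.0525, -0.0525, 0)
rvec = (-0.4494, -0.1660, 0.2618), |rvec| = θ = 0.54594 rad = 31.280°
Rodrigues: sinθ=0.51923, 1−cosθ=0.14536; R = I + sinθ·[k]× + (1−cosθ)·[k]×²:
    [+0.95313 -0.21260 -0.21526]
    [+0.28537 +0.86808 +0.40621]
    [+0.10050 -0.44860 +0.88806]
t = (-0.0808, -0.0369, 0.4741) m
M0: Pc = R·M0+t = (-0.14200, -0.00631, +0.44527); u = 512.5·(-0.14200)/0.44527 + 307.7 = 144.2593, v = 778.7·(-0.00631)/0.44527 + 236.3 = 225.2686
M1: Pc = R·M1+t = (-0.04192, +0.02366, +0.45582); u = 512.5·(-0.04192)/0.45582 + 307.7 = 260.5654, v = 778.7·(+0.02366)/0.45582 + 236.3 = 276.7122
M2: Pc = R·M2+t = (-0.01960, -0.06749, +0.50293); u = 512.5·(-0.01960)/0.50293 + 307.7 = 287.7282, v = 778.7·(-0.06749)/0.50293 + 236.3 = 131.7997
M3: Pc = R·M3+t = (-0.11968, -0.09746, +0.49238); u = 512.5·(-0.11968)/0.49238 + 307.7 = 183.1307, v = 778.7·(-0.09746)/0.49238 + 236.3 = 82.1718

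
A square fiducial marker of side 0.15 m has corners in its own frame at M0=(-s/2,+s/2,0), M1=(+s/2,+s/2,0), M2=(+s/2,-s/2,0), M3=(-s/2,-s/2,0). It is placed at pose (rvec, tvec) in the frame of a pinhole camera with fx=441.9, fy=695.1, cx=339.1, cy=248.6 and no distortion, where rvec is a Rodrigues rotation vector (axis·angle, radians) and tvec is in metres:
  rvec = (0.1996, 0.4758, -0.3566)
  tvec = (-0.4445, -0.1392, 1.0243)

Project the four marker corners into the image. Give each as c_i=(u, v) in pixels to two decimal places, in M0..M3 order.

Intrinsics K: fx=441.9, fy=695.1, cx=339.1, cy=248.6
Marker side s = 0.15 m; corners in marker frame (Z=0):
  M0 = (-0.0750, +0.0750, 0)
  M1 = (+0.0750, +0.0750, 0)
  M2 = (+0.0750, -0.0750, 0)
  M3 = (-0.0750, -0.0750, 0)
rvec = (0.1996, 0.4758, -0.3566), |rvec| = θ = 0.62721 rad = 35.936°
Rodrigues: sinθ=0.58689, 1−cosθ=0.19033; R = I + sinθ·[k]× + (1−cosθ)·[k]×²:
    [+0.82895 +0.37962 +0.41077]
    [-0.28773 +0.91920 -0.26886]
    [-0.47965 +0.10468 +0.87119]
t = (-0.4445, -0.1392, 1.0243) m
M0: Pc = R·M0+t = (-0.47820, -0.04868, +1.06812); u = 441.9·(-0.47820)/1.06812 + 339.1 = 141.2615, v = 695.1·(-0.04868)/1.06812 + 248.6 = 216.9203
M1: Pc = R·M1+t = (-0.35386, -0.09184, +0.99618); u = 441.9·(-0.35386)/0.99618 + 339.1 = 182.1304, v = 695.1·(-0.09184)/0.99618 + 248.6 = 184.5174
M2: Pc = R·M2+t = (-0.41080, -0.22972, +0.98048); u = 441.9·(-0.41080)/0.98048 + 339.1 = 153.9522, v = 695.1·(-0.22972)/0.98048 + 248.6 = 85.7423
M3: Pc = R·M3+t = (-0.53514, -0.18656, +1.05242); u = 441.9·(-0.53514)/1.05242 + 339.1 = 114.3999, v = 695.1·(-0.18656)/1.05242 + 248.6 = 125.3813

c0=(141.26, 216.92) c1=(182.13, 184.52) c2=(153.95, 85.74) c3=(114.40, 125.38)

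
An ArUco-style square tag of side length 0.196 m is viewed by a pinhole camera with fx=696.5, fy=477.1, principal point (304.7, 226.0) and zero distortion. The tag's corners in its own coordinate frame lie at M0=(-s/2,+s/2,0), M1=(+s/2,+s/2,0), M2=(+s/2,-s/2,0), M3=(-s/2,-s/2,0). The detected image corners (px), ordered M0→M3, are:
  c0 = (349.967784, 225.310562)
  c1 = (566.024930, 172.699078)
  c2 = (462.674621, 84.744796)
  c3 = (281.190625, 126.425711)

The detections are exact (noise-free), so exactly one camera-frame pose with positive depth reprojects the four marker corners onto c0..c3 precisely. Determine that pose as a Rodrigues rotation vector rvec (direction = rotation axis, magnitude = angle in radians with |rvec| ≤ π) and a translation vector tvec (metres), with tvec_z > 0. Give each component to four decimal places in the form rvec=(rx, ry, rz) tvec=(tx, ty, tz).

rvec=(-0.6573, 0.0354, -0.3532) tvec=(0.0991, -0.1054, 0.6421)

Intrinsics K: fx=696.5, fy=477.1, cx=304.7, cy=226.0
Marker side s = 0.196 m; corners in marker frame (Z=0):
  M0 = (-0.0980, +0.0980, 0)
  M1 = (+0.0980, +0.0980, 0)
  M2 = (+0.0980, -0.0980, 0)
  M3 = (-0.0980, -0.0980, 0)
Detected image corners:
  c0 = (349.967784, 225.310562) px
  c1 = (566.024930, 172.699078) px
  c2 = (462.674621, 84.744796) px
  c3 = (281.190625, 126.425711) px
Planar DLT: solve 8×8 A·h = b for H (H[2,2]=1):
  H  [+1056.78598 +49.92308 +412.19052]
  H  [-219.33591 +333.07682 +147.70758]
  H  [+0.12237 -0.94041 +1.00000]
B = K⁻¹H; ‖b₁‖=1.557414, ‖b₂‖=1.557414; λ = 2/(‖b₁‖+‖b₂‖) = 0.642090, sign → tz>0 ⇒ λ=+0.642090
r₁ = λ·B[:,0] = (+0.93986,-0.33241,+0.07857); r₂ = λ·B[:,1] = (+0.31018,+0.73429,-0.60383)
r₃ = r₁×r₂ = (+0.14302,+0.59188,+0.79323); SVD([r₁ r₂ r₃]) → R = UVᵀ:
  R  [+0.93986 +0.31018 +0.14302]
  R  [-0.33241 +0.73429 +0.59188]
  R  [+0.07857 -0.60383 +0.79323]
t = (+0.09909, -0.10537, +0.64209) m
tr R = 2.467383; θ = arccos((tr R − 1)/2) = 0.747057 rad = 42.803°
axis k = ((R−Rᵀ)₃₂, (R−Rᵀ)₁₃, (R−Rᵀ)₂₁) / (2 sinθ) = (-0.879866, +0.047425, -0.472849)
rvec = θ·k = (-0.657310, +0.035429, -0.353246)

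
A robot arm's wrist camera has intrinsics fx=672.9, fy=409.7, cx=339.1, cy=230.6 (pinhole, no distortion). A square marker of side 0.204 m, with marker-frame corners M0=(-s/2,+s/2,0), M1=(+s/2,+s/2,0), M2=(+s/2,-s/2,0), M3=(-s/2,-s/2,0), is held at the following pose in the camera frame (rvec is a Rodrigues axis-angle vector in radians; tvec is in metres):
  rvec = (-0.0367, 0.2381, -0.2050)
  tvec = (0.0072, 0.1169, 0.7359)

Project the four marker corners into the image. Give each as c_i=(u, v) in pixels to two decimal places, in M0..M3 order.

c0=(276.85, 359.89) c1=(457.56, 344.13) c2=(417.84, 228.37) c3=(242.48, 250.99)

Intrinsics K: fx=672.9, fy=409.7, cx=339.1, cy=230.6
Marker side s = 0.204 m; corners in marker frame (Z=0):
  M0 = (-0.1020, +0.1020, 0)
  M1 = (+0.1020, +0.1020, 0)
  M2 = (+0.1020, -0.1020, 0)
  M3 = (-0.1020, -0.1020, 0)
rvec = (-0.0367, 0.2381, -0.2050), |rvec| = θ = 0.31633 rad = 18.124°
Rodrigues: sinθ=0.31108, 1−cosθ=0.04962; R = I + sinθ·[k]× + (1−cosθ)·[k]×²:
    [+0.95105 +0.19727 +0.23788]
    [-0.20593 +0.97849 +0.01189]
    [-0.23042 -0.06029 +0.97122]
t = (0.0072, 0.1169, 0.7359) m
M0: Pc = R·M0+t = (-0.06969, +0.23771, +0.75325); u = 672.9·(-0.06969)/0.75325 + 339.1 = 276.8475, v = 409.7·(+0.23771)/0.75325 + 230.6 = 359.8931
M1: Pc = R·M1+t = (+0.12433, +0.19570, +0.70625); u = 672.9·(+0.12433)/0.70625 + 339.1 = 457.5579, v = 409.7·(+0.19570)/0.70625 + 230.6 = 344.1280
M2: Pc = R·M2+t = (+0.08409, -0.00391, +0.71855); u = 672.9·(+0.08409)/0.71855 + 339.1 = 417.8445, v = 409.7·(-0.00391)/0.71855 + 230.6 = 228.3698
M3: Pc = R·M3+t = (-0.10993, +0.03810, +0.76555); u = 672.9·(-0.10993)/0.76555 + 339.1 = 242.4759, v = 409.7·(+0.03810)/0.76555 + 230.6 = 250.9892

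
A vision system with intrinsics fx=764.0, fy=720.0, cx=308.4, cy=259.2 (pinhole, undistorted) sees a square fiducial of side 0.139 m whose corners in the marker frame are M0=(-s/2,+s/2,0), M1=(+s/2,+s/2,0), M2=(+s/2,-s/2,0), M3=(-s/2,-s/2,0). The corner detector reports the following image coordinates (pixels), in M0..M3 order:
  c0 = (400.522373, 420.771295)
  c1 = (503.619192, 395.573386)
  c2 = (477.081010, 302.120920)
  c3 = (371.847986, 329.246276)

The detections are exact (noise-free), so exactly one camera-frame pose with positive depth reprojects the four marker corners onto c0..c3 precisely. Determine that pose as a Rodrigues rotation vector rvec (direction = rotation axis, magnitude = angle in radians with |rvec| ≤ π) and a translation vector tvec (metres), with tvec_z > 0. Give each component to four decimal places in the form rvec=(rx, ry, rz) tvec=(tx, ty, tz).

rvec=(0.1874, 0.0749, -0.2864) tvec=(0.1685, 0.1425, 0.9927)

Intrinsics K: fx=764.0, fy=720.0, cx=308.4, cy=259.2
Marker side s = 0.139 m; corners in marker frame (Z=0):
  M0 = (-0.0695, +0.0695, 0)
  M1 = (+0.0695, +0.0695, 0)
  M2 = (+0.0695, -0.0695, 0)
  M3 = (-0.0695, -0.0695, 0)
Detected image corners:
  c0 = (400.522373, 420.771295) px
  c1 = (503.619192, 395.573386) px
  c2 = (477.081010, 302.120920) px
  c3 = (371.847986, 329.246276) px
Planar DLT: solve 8×8 A·h = b for H (H[2,2]=1):
  H  [+705.18405 +275.01212 +438.07045]
  H  [-224.55663 +728.39077 +362.57939]
  H  [-0.10065 +0.17421 +1.00000]
B = K⁻¹H; ‖b₁‖=1.007335, ‖b₂‖=1.007335; λ = 2/(‖b₁‖+‖b₂‖) = 0.992719, sign → tz>0 ⇒ λ=+0.992719
r₁ = λ·B[:,0] = (+0.95663,-0.27364,-0.09992); r₂ = λ·B[:,1] = (+0.28753,+0.94203,+0.17294)
r₃ = r₁×r₂ = (+0.04680,-0.19417,+0.97985); SVD([r₁ r₂ r₃]) → R = UVᵀ:
  R  [+0.95663 +0.28753 +0.04680]
  R  [-0.27364 +0.94203 -0.19417]
  R  [-0.09992 +0.17294 +0.97985]
t = (+0.16849, +0.14254, +0.99272) m
tr R = 2.878506; θ = arccos((tr R − 1)/2) = 0.350350 rad = 20.074°
axis k = ((R−Rᵀ)₃₂, (R−Rᵀ)₁₃, (R−Rᵀ)₂₁) / (2 sinθ) = (+0.534804, +0.213727, -0.817500)
rvec = θ·k = (+0.187368, +0.074879, -0.286411)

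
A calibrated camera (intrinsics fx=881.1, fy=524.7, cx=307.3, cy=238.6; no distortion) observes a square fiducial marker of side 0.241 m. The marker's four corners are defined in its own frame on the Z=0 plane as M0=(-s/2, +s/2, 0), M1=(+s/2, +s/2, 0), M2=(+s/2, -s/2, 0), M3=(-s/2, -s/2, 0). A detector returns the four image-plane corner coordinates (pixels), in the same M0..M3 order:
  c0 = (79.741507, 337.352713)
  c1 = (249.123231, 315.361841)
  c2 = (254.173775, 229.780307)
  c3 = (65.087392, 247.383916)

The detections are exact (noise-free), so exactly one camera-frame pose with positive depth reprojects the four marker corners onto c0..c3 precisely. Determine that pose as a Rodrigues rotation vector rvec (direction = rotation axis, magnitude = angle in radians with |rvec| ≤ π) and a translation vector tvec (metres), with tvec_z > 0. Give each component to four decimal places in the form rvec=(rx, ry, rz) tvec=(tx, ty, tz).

Intrinsics K: fx=881.1, fy=524.7, cx=307.3, cy=238.6
Marker side s = 0.241 m; corners in marker frame (Z=0):
  M0 = (-0.1205, +0.1205, 0)
  M1 = (+0.1205, +0.1205, 0)
  M2 = (+0.1205, -0.1205, 0)
  M3 = (-0.1205, -0.1205, 0)
Detected image corners:
  c0 = (79.741507, 337.352713) px
  c1 = (249.123231, 315.361841) px
  c2 = (254.173775, 229.780307) px
  c3 = (65.087392, 247.383916) px
Planar DLT: solve 8×8 A·h = b for H (H[2,2]=1):
  H  [+791.47743 +90.98093 +165.49167]
  H  [+4.48250 +490.39560 +284.47058]
  H  [+0.30842 +0.44791 +1.00000]
B = K⁻¹H; ‖b₁‖=0.858896, ‖b₂‖=0.858896; λ = 2/(‖b₁‖+‖b₂‖) = 1.164286, sign → tz>0 ⇒ λ=+1.164286
r₁ = λ·B[:,0] = (+0.92062,-0.15335,+0.35909); r₂ = λ·B[:,1] = (-0.06166,+0.85102,+0.52150)
r₃ = r₁×r₂ = (-0.38556,-0.50224,+0.77401); SVD([r₁ r₂ r₃]) → R = UVᵀ:
  R  [+0.92062 -0.06166 -0.38556]
  R  [-0.15335 +0.85102 -0.50224]
  R  [+0.35909 +0.52150 +0.77401]
t = (-0.18739, +0.10178, +1.16429) m
tr R = 2.545652; θ = arccos((tr R − 1)/2) = 0.687514 rad = 39.392°
axis k = ((R−Rᵀ)₃₂, (R−Rᵀ)₁₃, (R−Rᵀ)₂₁) / (2 sinθ) = (+0.806579, -0.586696, -0.072237)
rvec = θ·k = (+0.554535, -0.403362, -0.049664)

rvec=(0.5545, -0.4034, -0.0497) tvec=(-0.1874, 0.1018, 1.1643)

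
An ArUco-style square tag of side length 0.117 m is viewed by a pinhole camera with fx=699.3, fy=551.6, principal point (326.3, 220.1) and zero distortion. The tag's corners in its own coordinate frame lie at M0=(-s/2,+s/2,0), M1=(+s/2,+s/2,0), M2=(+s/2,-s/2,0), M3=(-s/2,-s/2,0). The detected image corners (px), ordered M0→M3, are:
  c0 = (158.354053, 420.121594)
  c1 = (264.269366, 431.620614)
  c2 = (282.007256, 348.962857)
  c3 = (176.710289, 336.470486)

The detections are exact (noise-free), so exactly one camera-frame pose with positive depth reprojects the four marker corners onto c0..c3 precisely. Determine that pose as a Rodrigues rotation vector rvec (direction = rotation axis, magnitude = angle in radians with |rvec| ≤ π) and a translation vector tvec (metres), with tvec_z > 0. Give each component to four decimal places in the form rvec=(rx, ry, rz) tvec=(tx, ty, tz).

Intrinsics K: fx=699.3, fy=551.6, cx=326.3, cy=220.1
Marker side s = 0.117 m; corners in marker frame (Z=0):
  M0 = (-0.0585, +0.0585, 0)
  M1 = (+0.0585, +0.0585, 0)
  M2 = (+0.0585, -0.0585, 0)
  M3 = (-0.0585, -0.0585, 0)
Detected image corners:
  c0 = (158.354053, 420.121594) px
  c1 = (264.269366, 431.620614) px
  c2 = (282.007256, 348.962857) px
  c3 = (176.710289, 336.470486) px
Planar DLT: solve 8×8 A·h = b for H (H[2,2]=1):
  H  [+926.11934 -161.24125 +220.68160]
  H  [+143.53572 +698.46994 +384.25395]
  H  [+0.10669 -0.03181 +1.00000]
B = K⁻¹H; ‖b₁‖=1.297412, ‖b₂‖=1.297412; λ = 2/(‖b₁‖+‖b₂‖) = 0.770765, sign → tz>0 ⇒ λ=+0.770765
r₁ = λ·B[:,0] = (+0.98239,+0.16775,+0.08223); r₂ = λ·B[:,1] = (-0.16628,+0.98577,-0.02452)
r₃ = r₁×r₂ = (-0.08518,+0.01041,+0.99631); SVD([r₁ r₂ r₃]) → R = UVᵀ:
  R  [+0.98239 -0.16628 -0.08518]
  R  [+0.16775 +0.98577 +0.01041]
  R  [+0.08223 -0.02452 +0.99631]
t = (-0.11641, +0.22938, +0.77076) m
tr R = 2.964479; θ = arccos((tr R − 1)/2) = 0.188751 rad = 10.815°
axis k = ((R−Rᵀ)₃₂, (R−Rᵀ)₁₃, (R−Rᵀ)₂₁) / (2 sinθ) = (-0.093092, -0.446112, +0.890123)
rvec = θ·k = (-0.017571, -0.084204, +0.168012)

rvec=(-0.0176, -0.0842, 0.1680) tvec=(-0.1164, 0.2294, 0.7708)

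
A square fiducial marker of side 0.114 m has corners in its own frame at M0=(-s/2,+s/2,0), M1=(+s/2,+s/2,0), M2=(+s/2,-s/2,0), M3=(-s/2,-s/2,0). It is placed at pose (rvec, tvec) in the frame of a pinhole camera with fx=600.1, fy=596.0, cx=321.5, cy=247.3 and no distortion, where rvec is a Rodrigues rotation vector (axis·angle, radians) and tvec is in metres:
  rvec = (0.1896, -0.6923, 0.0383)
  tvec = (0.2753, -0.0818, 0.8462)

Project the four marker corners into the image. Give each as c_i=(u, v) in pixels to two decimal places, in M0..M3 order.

Intrinsics K: fx=600.1, fy=596.0, cx=321.5, cy=247.3
Marker side s = 0.114 m; corners in marker frame (Z=0):
  M0 = (-0.0570, +0.0570, 0)
  M1 = (+0.0570, +0.0570, 0)
  M2 = (+0.0570, -0.0570, 0)
  M3 = (-0.0570, -0.0570, 0)
rvec = (0.1896, -0.6923, 0.0383), |rvec| = θ = 0.71881 rad = 41.185°
Rodrigues: sinθ=0.65849, 1−cosθ=0.24741; R = I + sinθ·[k]× + (1−cosθ)·[k]×²:
    [+0.76980 -0.09794 -0.63073]
    [-0.02777 +0.98208 -0.18639]
    [+0.63768 +0.16099 +0.75329]
t = (0.2753, -0.0818, 0.8462) m
M0: Pc = R·M0+t = (+0.22584, -0.02424, +0.81903); u = 600.1·(+0.22584)/0.81903 + 321.5 = 486.9715, v = 596.0·(-0.02424)/0.81903 + 247.3 = 229.6618
M1: Pc = R·M1+t = (+0.31360, -0.02740, +0.89172); u = 600.1·(+0.31360)/0.89172 + 321.5 = 532.5395, v = 596.0·(-0.02740)/0.89172 + 247.3 = 228.9841
M2: Pc = R·M2+t = (+0.32476, -0.13936, +0.87337); u = 600.1·(+0.32476)/0.87337 + 321.5 = 544.6458, v = 596.0·(-0.13936)/0.87337 + 247.3 = 152.1979
M3: Pc = R·M3+t = (+0.23700, -0.13620, +0.80068); u = 600.1·(+0.23700)/0.80068 + 321.5 = 499.1325, v = 596.0·(-0.13620)/0.80068 + 247.3 = 145.9195

c0=(486.97, 229.66) c1=(532.54, 228.98) c2=(544.65, 152.20) c3=(499.13, 145.92)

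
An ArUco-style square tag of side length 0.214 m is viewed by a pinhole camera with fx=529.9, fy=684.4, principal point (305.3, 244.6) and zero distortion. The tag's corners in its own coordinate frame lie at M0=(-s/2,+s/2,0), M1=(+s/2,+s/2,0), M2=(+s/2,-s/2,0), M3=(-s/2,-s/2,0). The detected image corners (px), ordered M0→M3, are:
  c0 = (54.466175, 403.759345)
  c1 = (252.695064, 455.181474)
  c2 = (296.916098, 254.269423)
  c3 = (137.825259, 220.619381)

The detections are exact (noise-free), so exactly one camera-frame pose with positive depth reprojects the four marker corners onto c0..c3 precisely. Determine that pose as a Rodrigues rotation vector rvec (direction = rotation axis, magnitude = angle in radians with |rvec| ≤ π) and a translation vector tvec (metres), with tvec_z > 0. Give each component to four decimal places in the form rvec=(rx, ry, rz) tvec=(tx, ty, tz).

rvec=(-0.7468, 0.0523, 0.1962) tvec=(-0.1365, 0.0692, 0.6133)

Intrinsics K: fx=529.9, fy=684.4, cx=305.3, cy=244.6
Marker side s = 0.214 m; corners in marker frame (Z=0):
  M0 = (-0.1070, +0.1070, 0)
  M1 = (+0.1070, +0.1070, 0)
  M2 = (+0.1070, -0.1070, 0)
  M3 = (-0.1070, -0.1070, 0)
Detected image corners:
  c0 = (54.466175, 403.759345) px
  c1 = (252.695064, 455.181474) px
  c2 = (296.916098, 254.269423) px
  c3 = (137.825259, 220.619381) px
Planar DLT: solve 8×8 A·h = b for H (H[2,2]=1):
  H  [+788.81691 -502.44020 +187.37924]
  H  [+130.34388 +532.42331 +321.80773]
  H  [-0.19065 -1.09174 +1.00000]
B = K⁻¹H; ‖b₁‖=1.630420, ‖b₂‖=1.630420; λ = 2/(‖b₁‖+‖b₂‖) = 0.613339, sign → tz>0 ⇒ λ=+0.613339
r₁ = λ·B[:,0] = (+0.98039,+0.15860,-0.11693); r₂ = λ·B[:,1] = (-0.19577,+0.71645,-0.66960)
r₃ = r₁×r₂ = (-0.02242,+0.67937,+0.73346); SVD([r₁ r₂ r₃]) → R = UVᵀ:
  R  [+0.98039 -0.19577 -0.02242]
  R  [+0.15860 +0.71645 +0.67937]
  R  [-0.11693 -0.66960 +0.73346]
t = (-0.13649, +0.06919, +0.61334) m
tr R = 2.430304; θ = arccos((tr R − 1)/2) = 0.773955 rad = 44.344°
axis k = ((R−Rᵀ)₃₂, (R−Rᵀ)₁₃, (R−Rᵀ)₂₁) / (2 sinθ) = (-0.964972, +0.067604, +0.253492)
rvec = θ·k = (-0.746845, +0.052322, +0.196191)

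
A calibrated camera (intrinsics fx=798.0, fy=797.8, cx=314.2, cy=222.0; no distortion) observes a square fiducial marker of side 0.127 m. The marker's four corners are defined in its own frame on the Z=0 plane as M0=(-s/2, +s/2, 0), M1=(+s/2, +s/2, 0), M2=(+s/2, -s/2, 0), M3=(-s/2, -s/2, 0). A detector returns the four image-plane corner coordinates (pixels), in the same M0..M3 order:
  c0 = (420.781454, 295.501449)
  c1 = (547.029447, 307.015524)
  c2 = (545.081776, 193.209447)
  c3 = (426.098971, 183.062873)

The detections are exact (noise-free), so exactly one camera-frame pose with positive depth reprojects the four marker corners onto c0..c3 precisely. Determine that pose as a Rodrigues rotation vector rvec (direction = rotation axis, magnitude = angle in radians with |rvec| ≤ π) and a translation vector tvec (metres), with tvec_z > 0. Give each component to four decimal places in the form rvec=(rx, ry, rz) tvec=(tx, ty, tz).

rvec=(-0.4005, 0.0239, 0.0948) tvec=(0.1774, 0.0219, 0.8308)

Intrinsics K: fx=798.0, fy=797.8, cx=314.2, cy=222.0
Marker side s = 0.127 m; corners in marker frame (Z=0):
  M0 = (-0.0635, +0.0635, 0)
  M1 = (+0.0635, +0.0635, 0)
  M2 = (+0.0635, -0.0635, 0)
  M3 = (-0.0635, -0.0635, 0)
Detected image corners:
  c0 = (420.781454, 295.501449) px
  c1 = (547.029447, 307.015524) px
  c2 = (545.081776, 193.209447) px
  c3 = (426.098971, 183.062873) px
Planar DLT: solve 8×8 A·h = b for H (H[2,2]=1):
  H  [+940.17008 -239.85392 +484.57649]
  H  [+72.77276 +776.37657 +243.00181]
  H  [-0.05045 -0.46724 +1.00000]
B = K⁻¹H; ‖b₁‖=1.203696, ‖b₂‖=1.203696; λ = 2/(‖b₁‖+‖b₂‖) = 0.830775, sign → tz>0 ⇒ λ=+0.830775
r₁ = λ·B[:,0] = (+0.99529,+0.08744,-0.04191); r₂ = λ·B[:,1] = (-0.09687,+0.91648,-0.38817)
r₃ = r₁×r₂ = (+0.00447,+0.39040,+0.92063); SVD([r₁ r₂ r₃]) → R = UVᵀ:
  R  [+0.99529 -0.09687 +0.00447]
  R  [+0.08744 +0.91648 +0.39040]
  R  [-0.04191 -0.38817 +0.92063]
t = (+0.17737, +0.02187, +0.83077) m
tr R = 2.832401; θ = arccos((tr R − 1)/2) = 0.412303 rad = 23.623°
axis k = ((R−Rᵀ)₃₂, (R−Rᵀ)₁₃, (R−Rᵀ)₂₁) / (2 sinθ) = (-0.971474, +0.057878, +0.229975)
rvec = θ·k = (-0.400541, +0.023863, +0.094820)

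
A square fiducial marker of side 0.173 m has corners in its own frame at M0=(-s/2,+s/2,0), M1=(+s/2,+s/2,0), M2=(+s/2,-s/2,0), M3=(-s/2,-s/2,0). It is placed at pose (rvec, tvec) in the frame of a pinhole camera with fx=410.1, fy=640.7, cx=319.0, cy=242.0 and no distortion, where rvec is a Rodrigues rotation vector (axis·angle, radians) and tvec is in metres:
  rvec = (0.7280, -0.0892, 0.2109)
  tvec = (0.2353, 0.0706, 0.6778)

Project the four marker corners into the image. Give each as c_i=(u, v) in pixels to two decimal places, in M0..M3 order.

c0=(393.97, 348.31) c1=(483.86, 368.26) c2=(537.88, 263.81) c3=(433.73, 235.59)

Intrinsics K: fx=410.1, fy=640.7, cx=319.0, cy=242.0
Marker side s = 0.173 m; corners in marker frame (Z=0):
  M0 = (-0.0865, +0.0865, 0)
  M1 = (+0.0865, +0.0865, 0)
  M2 = (+0.0865, -0.0865, 0)
  M3 = (-0.0865, -0.0865, 0)
rvec = (0.7280, -0.0892, 0.2109), |rvec| = θ = 0.76316 rad = 43.726°
Rodrigues: sinθ=0.69121, 1−cosθ=0.27735; R = I + sinθ·[k]× + (1−cosθ)·[k]×²:
    [+0.97503 -0.22194 -0.00768]
    [+0.16009 +0.72644 -0.66832]
    [+0.15390 +0.65040 +0.74383]
t = (0.2353, 0.0706, 0.6778) m
M0: Pc = R·M0+t = (+0.13176, +0.11959, +0.72075); u = 410.1·(+0.13176)/0.72075 + 319.0 = 393.9717, v = 640.7·(+0.11959)/0.72075 + 242.0 = 348.3074
M1: Pc = R·M1+t = (+0.30044, +0.14729, +0.74737); u = 410.1·(+0.30044)/0.74737 + 319.0 = 483.8594, v = 640.7·(+0.14729)/0.74737 + 242.0 = 368.2632
M2: Pc = R·M2+t = (+0.33884, +0.02161, +0.63485); u = 410.1·(+0.33884)/0.63485 + 319.0 = 537.8813, v = 640.7·(+0.02161)/0.63485 + 242.0 = 263.8099
M3: Pc = R·M3+t = (+0.17016, -0.00609, +0.60823); u = 410.1·(+0.17016)/0.60823 + 319.0 = 433.7295, v = 640.7·(-0.00609)/0.60823 + 242.0 = 235.5899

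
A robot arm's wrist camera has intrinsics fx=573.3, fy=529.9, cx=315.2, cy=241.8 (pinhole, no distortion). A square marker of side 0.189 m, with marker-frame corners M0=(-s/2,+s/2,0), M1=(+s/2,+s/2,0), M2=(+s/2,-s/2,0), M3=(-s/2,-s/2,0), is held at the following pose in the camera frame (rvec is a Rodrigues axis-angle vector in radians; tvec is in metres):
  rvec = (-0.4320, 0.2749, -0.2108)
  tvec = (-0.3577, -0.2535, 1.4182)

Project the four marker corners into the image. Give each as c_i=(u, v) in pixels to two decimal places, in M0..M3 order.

c0=(137.44, 186.71) c1=(207.29, 165.99) c2=(202.79, 108.60) c3=(136.98, 129.75)

Intrinsics K: fx=573.3, fy=529.9, cx=315.2, cy=241.8
Marker side s = 0.189 m; corners in marker frame (Z=0):
  M0 = (-0.0945, +0.0945, 0)
  M1 = (+0.0945, +0.0945, 0)
  M2 = (+0.0945, -0.0945, 0)
  M3 = (-0.0945, -0.0945, 0)
rvec = (-0.4320, 0.2749, -0.2108), |rvec| = θ = 0.55374 rad = 31.727°
Rodrigues: sinθ=0.52587, 1−cosθ=0.14944; R = I + sinθ·[k]× + (1−cosθ)·[k]×²:
    [+0.94151 +0.14231 +0.30545]
    [-0.25807 +0.88739 +0.38202]
    [-0.21668 -0.43850 +0.87222]
t = (-0.3577, -0.2535, 1.4182) m
M0: Pc = R·M0+t = (-0.43322, -0.14525, +1.39724); u = 573.3·(-0.43322)/1.39724 + 315.2 = 137.4440, v = 529.9·(-0.14525)/1.39724 + 241.8 = 186.7127
M1: Pc = R·M1+t = (-0.25528, -0.19403, +1.35629); u = 573.3·(-0.25528)/1.35629 + 315.2 = 207.2942, v = 529.9·(-0.19403)/1.35629 + 241.8 = 165.9930
M2: Pc = R·M2+t = (-0.28218, -0.36175, +1.43916); u = 573.3·(-0.28218)/1.43916 + 315.2 = 202.7934, v = 529.9·(-0.36175)/1.43916 + 241.8 = 108.6050
M3: Pc = R·M3+t = (-0.46012, -0.31297, +1.48011); u = 573.3·(-0.46012)/1.48011 + 315.2 = 136.9788, v = 529.9·(-0.31297)/1.48011 + 241.8 = 129.7523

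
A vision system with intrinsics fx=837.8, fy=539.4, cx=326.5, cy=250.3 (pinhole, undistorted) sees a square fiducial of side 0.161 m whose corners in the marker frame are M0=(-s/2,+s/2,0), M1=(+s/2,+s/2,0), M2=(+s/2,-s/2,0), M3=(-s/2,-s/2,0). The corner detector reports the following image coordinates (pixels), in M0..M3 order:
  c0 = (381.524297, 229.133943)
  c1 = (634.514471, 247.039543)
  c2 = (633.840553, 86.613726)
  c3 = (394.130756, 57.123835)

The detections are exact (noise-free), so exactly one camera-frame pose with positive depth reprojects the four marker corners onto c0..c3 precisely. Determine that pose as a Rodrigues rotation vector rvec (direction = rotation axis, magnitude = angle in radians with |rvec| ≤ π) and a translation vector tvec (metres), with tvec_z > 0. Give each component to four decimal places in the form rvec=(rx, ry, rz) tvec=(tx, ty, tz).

Intrinsics K: fx=837.8, fy=539.4, cx=326.5, cy=250.3
Marker side s = 0.161 m; corners in marker frame (Z=0):
  M0 = (-0.0805, +0.0805, 0)
  M1 = (+0.0805, +0.0805, 0)
  M2 = (+0.0805, -0.0805, 0)
  M3 = (-0.0805, -0.0805, 0)
Detected image corners:
  c0 = (381.524297, 229.133943) px
  c1 = (634.514471, 247.039543) px
  c2 = (633.840553, 86.613726) px
  c3 = (394.130756, 57.123835) px
Planar DLT: solve 8×8 A·h = b for H (H[2,2]=1):
  H  [+1773.80174 -200.64182 +515.82933]
  H  [+222.35554 +980.92820 +153.27207]
  H  [+0.47896 -0.32324 +1.00000]
B = K⁻¹H; ‖b₁‖=1.998135, ‖b₂‖=1.998135; λ = 2/(‖b₁‖+‖b₂‖) = 0.500467, sign → tz>0 ⇒ λ=+0.500467
r₁ = λ·B[:,0] = (+0.96618,+0.09508,+0.23970); r₂ = λ·B[:,1] = (-0.05681,+0.98519,-0.16177)
r₃ = r₁×r₂ = (-0.25154,+0.14268,+0.95727); SVD([r₁ r₂ r₃]) → R = UVᵀ:
  R  [+0.96618 -0.05681 -0.25154]
  R  [+0.09508 +0.98519 +0.14268]
  R  [+0.23970 -0.16177 +0.95727]
t = (+0.11310, -0.09002, +0.50047) m
tr R = 2.908645; θ = arccos((tr R − 1)/2) = 0.303413 rad = 17.384°
axis k = ((R−Rᵀ)₃₂, (R−Rᵀ)₁₃, (R−Rᵀ)₂₁) / (2 sinθ) = (-0.509488, -0.822079, +0.254180)
rvec = θ·k = (-0.154585, -0.249429, +0.077121)

rvec=(-0.1546, -0.2494, 0.0771) tvec=(0.1131, -0.0900, 0.5005)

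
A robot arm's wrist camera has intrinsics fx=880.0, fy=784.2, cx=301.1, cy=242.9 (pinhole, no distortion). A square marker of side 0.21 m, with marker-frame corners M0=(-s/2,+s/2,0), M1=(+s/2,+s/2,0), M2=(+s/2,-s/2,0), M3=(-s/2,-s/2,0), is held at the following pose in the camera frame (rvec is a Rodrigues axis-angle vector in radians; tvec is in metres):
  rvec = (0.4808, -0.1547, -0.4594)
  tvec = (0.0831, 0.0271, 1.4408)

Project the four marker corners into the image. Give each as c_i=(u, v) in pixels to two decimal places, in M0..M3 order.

c0=(319.32, 326.27) c1=(428.87, 275.13) c2=(386.56, 184.47) c3=(268.83, 238.81)

Intrinsics K: fx=880.0, fy=784.2, cx=301.1, cy=242.9
Marker side s = 0.21 m; corners in marker frame (Z=0):
  M0 = (-0.1050, +0.1050, 0)
  M1 = (+0.1050, +0.1050, 0)
  M2 = (+0.1050, -0.1050, 0)
  M3 = (-0.1050, -0.1050, 0)
rvec = (0.4808, -0.1547, -0.4594), |rvec| = θ = 0.68275 rad = 39.119°
Rodrigues: sinθ=0.63093, 1−cosθ=0.22416; R = I + sinθ·[k]× + (1−cosθ)·[k]×²:
    [+0.88700 +0.38876 -0.24917]
    [-0.46030 +0.78735 -0.41013]
    [+0.03674 +0.47848 +0.87733]
t = (0.0831, 0.0271, 1.4408) m
M0: Pc = R·M0+t = (+0.03078, +0.15810, +1.48718); u = 880.0·(+0.03078)/1.48718 + 301.1 = 319.3161, v = 784.2·(+0.15810)/1.48718 + 242.9 = 326.2686
M1: Pc = R·M1+t = (+0.21706, +0.06144, +1.49490); u = 880.0·(+0.21706)/1.49490 + 301.1 = 428.8738, v = 784.2·(+0.06144)/1.49490 + 242.9 = 275.1306
M2: Pc = R·M2+t = (+0.13542, -0.10390, +1.39442); u = 880.0·(+0.13542)/1.39442 + 301.1 = 386.5589, v = 784.2·(-0.10390)/1.39442 + 242.9 = 184.4665
M3: Pc = R·M3+t = (-0.05086, -0.00724, +1.38670); u = 880.0·(-0.05086)/1.38670 + 301.1 = 268.8271, v = 784.2·(-0.00724)/1.38670 + 242.9 = 238.8056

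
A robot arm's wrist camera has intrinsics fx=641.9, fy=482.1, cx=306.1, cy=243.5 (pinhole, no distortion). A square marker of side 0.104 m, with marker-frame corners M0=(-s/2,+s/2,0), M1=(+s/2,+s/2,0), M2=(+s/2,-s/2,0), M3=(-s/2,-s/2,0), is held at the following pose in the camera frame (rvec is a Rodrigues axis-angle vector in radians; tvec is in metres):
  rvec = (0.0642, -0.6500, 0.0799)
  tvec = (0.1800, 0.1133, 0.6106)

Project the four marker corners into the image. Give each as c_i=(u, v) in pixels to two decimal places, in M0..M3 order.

Intrinsics K: fx=641.9, fy=482.1, cx=306.1, cy=243.5
Marker side s = 0.104 m; corners in marker frame (Z=0):
  M0 = (-0.0520, +0.0520, 0)
  M1 = (+0.0520, +0.0520, 0)
  M2 = (+0.0520, -0.0520, 0)
  M3 = (-0.0520, -0.0520, 0)
rvec = (0.0642, -0.6500, 0.0799), |rvec| = θ = 0.65803 rad = 37.702°
Rodrigues: sinθ=0.61156, 1−cosθ=0.20880; R = I + sinθ·[k]× + (1−cosθ)·[k]×²:
    [+0.79319 -0.09438 -0.60162]
    [+0.05413 +0.99493 -0.08471]
    [+0.60657 +0.03462 +0.79428]
t = (0.1800, 0.1133, 0.6106) m
M0: Pc = R·M0+t = (+0.13385, +0.16222, +0.58086); u = 641.9·(+0.13385)/0.58086 + 306.1 = 454.0123, v = 482.1·(+0.16222)/0.58086 + 243.5 = 378.1403
M1: Pc = R·M1+t = (+0.21634, +0.16785, +0.64394); u = 641.9·(+0.21634)/0.64394 + 306.1 = 521.7518, v = 482.1·(+0.16785)/0.64394 + 243.5 = 369.1654
M2: Pc = R·M2+t = (+0.22615, +0.06438, +0.64034); u = 641.9·(+0.22615)/0.64034 + 306.1 = 532.8039, v = 482.1·(+0.06438)/0.64034 + 243.5 = 291.9692
M3: Pc = R·M3+t = (+0.14366, +0.05875, +0.57726); u = 641.9·(+0.14366)/0.57726 + 306.1 = 465.8496, v = 482.1·(+0.05875)/0.57726 + 243.5 = 292.5641

c0=(454.01, 378.14) c1=(521.75, 369.17) c2=(532.80, 291.97) c3=(465.85, 292.56)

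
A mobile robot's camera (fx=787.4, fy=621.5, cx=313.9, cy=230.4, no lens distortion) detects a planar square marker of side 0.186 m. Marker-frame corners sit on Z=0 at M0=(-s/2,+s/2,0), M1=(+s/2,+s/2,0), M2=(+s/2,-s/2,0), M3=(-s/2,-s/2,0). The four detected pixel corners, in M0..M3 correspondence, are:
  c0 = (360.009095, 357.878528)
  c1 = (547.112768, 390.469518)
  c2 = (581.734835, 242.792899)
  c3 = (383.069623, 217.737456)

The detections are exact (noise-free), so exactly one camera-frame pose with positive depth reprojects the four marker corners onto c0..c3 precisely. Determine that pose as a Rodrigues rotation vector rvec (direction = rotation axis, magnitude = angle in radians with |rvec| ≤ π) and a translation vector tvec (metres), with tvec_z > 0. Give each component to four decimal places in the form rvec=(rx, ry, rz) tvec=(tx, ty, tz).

rvec=(0.1928, 0.2753, 0.1379) tvec=(0.1459, 0.0898, 0.7623)

Intrinsics K: fx=787.4, fy=621.5, cx=313.9, cy=230.4
Marker side s = 0.186 m; corners in marker frame (Z=0):
  M0 = (-0.0930, +0.0930, 0)
  M1 = (+0.0930, +0.0930, 0)
  M2 = (+0.0930, -0.0930, 0)
  M3 = (-0.0930, -0.0930, 0)
Detected image corners:
  c0 = (360.009095, 357.878528) px
  c1 = (547.112768, 390.469518) px
  c2 = (581.734835, 242.792899) px
  c3 = (383.069623, 217.737456) px
Planar DLT: solve 8×8 A·h = b for H (H[2,2]=1):
  H  [+878.98266 -26.79027 +464.60310]
  H  [+53.92863 +855.27956 +303.58954]
  H  [-0.33601 +0.27202 +1.00000]
B = K⁻¹H; ‖b₁‖=1.311759, ‖b₂‖=1.311759; λ = 2/(‖b₁‖+‖b₂‖) = 0.762335, sign → tz>0 ⇒ λ=+0.762335
r₁ = λ·B[:,0] = (+0.95312,+0.16111,-0.25615); r₂ = λ·B[:,1] = (-0.10861,+0.97222,+0.20737)
r₃ = r₁×r₂ = (+0.28244,-0.16983,+0.94413); SVD([r₁ r₂ r₃]) → R = UVᵀ:
  R  [+0.95312 -0.10861 +0.28244]
  R  [+0.16111 +0.97222 -0.16983]
  R  [-0.25615 +0.20737 +0.94413]
t = (+0.14591, +0.08977, +0.76234) m
tr R = 2.869465; θ = arccos((tr R − 1)/2) = 0.363291 rad = 20.815°
axis k = ((R−Rᵀ)₃₂, (R−Rᵀ)₁₃, (R−Rᵀ)₂₁) / (2 sinθ) = (+0.530736, +0.757824, +0.379502)
rvec = θ·k = (+0.192811, +0.275311, +0.137869)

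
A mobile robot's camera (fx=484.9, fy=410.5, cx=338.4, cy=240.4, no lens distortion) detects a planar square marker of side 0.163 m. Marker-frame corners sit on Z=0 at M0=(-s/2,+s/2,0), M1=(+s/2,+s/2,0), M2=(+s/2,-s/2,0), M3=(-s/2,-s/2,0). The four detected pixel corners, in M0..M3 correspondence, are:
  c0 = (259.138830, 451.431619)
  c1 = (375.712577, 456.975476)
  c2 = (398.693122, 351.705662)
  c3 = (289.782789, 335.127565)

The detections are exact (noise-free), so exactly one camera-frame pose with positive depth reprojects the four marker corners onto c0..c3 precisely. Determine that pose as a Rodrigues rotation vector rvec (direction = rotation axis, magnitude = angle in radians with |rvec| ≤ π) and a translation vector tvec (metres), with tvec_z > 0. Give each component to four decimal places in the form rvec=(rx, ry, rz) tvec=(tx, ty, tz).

Intrinsics K: fx=484.9, fy=410.5, cx=338.4, cy=240.4
Marker side s = 0.163 m; corners in marker frame (Z=0):
  M0 = (-0.0815, +0.0815, 0)
  M1 = (+0.0815, +0.0815, 0)
  M2 = (+0.0815, -0.0815, 0)
  M3 = (-0.0815, -0.0815, 0)
Detected image corners:
  c0 = (259.138830, 451.431619) px
  c1 = (375.712577, 456.975476) px
  c2 = (398.693122, 351.705662) px
  c3 = (289.782789, 335.127565) px
Planar DLT: solve 8×8 A·h = b for H (H[2,2]=1):
  H  [+902.07647 -251.07192 +334.05077]
  H  [+322.84517 +572.07371 +397.89930]
  H  [+0.63753 -0.26539 +1.00000]
B = K⁻¹H; ‖b₁‖=1.606398, ‖b₂‖=1.606398; λ = 2/(‖b₁‖+‖b₂‖) = 0.622511, sign → tz>0 ⇒ λ=+0.622511
r₁ = λ·B[:,0] = (+0.88111,+0.25717,+0.39687); r₂ = λ·B[:,1] = (-0.20703,+0.96428,-0.16521)
r₃ = r₁×r₂ = (-0.42518,+0.06341,+0.90288); SVD([r₁ r₂ r₃]) → R = UVᵀ:
  R  [+0.88111 -0.20703 -0.42518]
  R  [+0.25717 +0.96428 +0.06341]
  R  [+0.39687 -0.16521 +0.90288]
t = (-0.00558, +0.23884, +0.62251) m
tr R = 2.748281; θ = arccos((tr R − 1)/2) = 0.507133 rad = 29.057°
axis k = ((R−Rᵀ)₃₂, (R−Rᵀ)₁₃, (R−Rᵀ)₂₁) / (2 sinθ) = (-0.235361, -0.846303, +0.477887)
rvec = θ·k = (-0.119360, -0.429189, +0.242352)

rvec=(-0.1194, -0.4292, 0.2424) tvec=(-0.0056, 0.2388, 0.6225)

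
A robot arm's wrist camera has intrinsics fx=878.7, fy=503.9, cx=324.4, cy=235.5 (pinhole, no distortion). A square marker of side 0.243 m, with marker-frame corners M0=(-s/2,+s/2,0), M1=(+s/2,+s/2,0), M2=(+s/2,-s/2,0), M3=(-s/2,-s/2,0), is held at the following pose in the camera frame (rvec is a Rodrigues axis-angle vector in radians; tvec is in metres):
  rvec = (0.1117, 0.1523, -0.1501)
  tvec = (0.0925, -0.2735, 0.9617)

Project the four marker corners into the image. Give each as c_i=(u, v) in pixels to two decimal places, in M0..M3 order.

Intrinsics K: fx=878.7, fy=503.9, cx=324.4, cy=235.5
Marker side s = 0.243 m; corners in marker frame (Z=0):
  M0 = (-0.1215, +0.1215, 0)
  M1 = (+0.1215, +0.1215, 0)
  M2 = (+0.1215, -0.1215, 0)
  M3 = (-0.1215, -0.1215, 0)
rvec = (0.1117, 0.1523, -0.1501), |rvec| = θ = 0.24125 rad = 13.823°
Rodrigues: sinθ=0.23892, 1−cosθ=0.02896; R = I + sinθ·[k]× + (1−cosθ)·[k]×²:
    [+0.97725 +0.15711 +0.14248]
    [-0.14018 +0.98258 -0.12199]
    [-0.15917 +0.09924 +0.98225]
t = (0.0925, -0.2735, 0.9617) m
M0: Pc = R·M0+t = (-0.00715, -0.13708, +0.99310); u = 878.7·(-0.00715)/0.99310 + 324.4 = 318.0768, v = 503.9·(-0.13708)/0.99310 + 235.5 = 165.9432
M1: Pc = R·M1+t = (+0.23032, -0.17115, +0.95442); u = 878.7·(+0.23032)/0.95442 + 324.4 = 536.4520, v = 503.9·(-0.17115)/0.95442 + 235.5 = 145.1395
M2: Pc = R·M2+t = (+0.19215, -0.40992, +0.93030); u = 878.7·(+0.19215)/0.93030 + 324.4 = 505.8883, v = 503.9·(-0.40992)/0.93030 + 235.5 = 13.4684
M3: Pc = R·M3+t = (-0.04532, -0.37585, +0.96898); u = 878.7·(-0.04532)/0.96898 + 324.4 = 283.2981, v = 503.9·(-0.37585)/0.96898 + 235.5 = 40.0457

c0=(318.08, 165.94) c1=(536.45, 145.14) c2=(505.89, 13.47) c3=(283.30, 40.05)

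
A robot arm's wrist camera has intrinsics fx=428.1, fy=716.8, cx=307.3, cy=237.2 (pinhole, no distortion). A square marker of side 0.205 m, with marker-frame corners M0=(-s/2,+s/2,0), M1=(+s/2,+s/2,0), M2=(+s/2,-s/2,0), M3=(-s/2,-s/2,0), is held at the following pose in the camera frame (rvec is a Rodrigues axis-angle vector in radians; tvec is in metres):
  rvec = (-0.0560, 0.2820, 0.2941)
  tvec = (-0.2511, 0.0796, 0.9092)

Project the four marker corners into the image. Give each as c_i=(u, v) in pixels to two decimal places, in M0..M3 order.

c0=(135.78, 351.27) c1=(216.17, 405.27) c2=(245.69, 245.44) c3=(163.72, 201.44)

Intrinsics K: fx=428.1, fy=716.8, cx=307.3, cy=237.2
Marker side s = 0.205 m; corners in marker frame (Z=0):
  M0 = (-0.1025, +0.1025, 0)
  M1 = (+0.1025, +0.1025, 0)
  M2 = (+0.1025, -0.1025, 0)
  M3 = (-0.1025, -0.1025, 0)
rvec = (-0.0560, 0.2820, 0.2941), |rvec| = θ = 0.41128 rad = 23.565°
Rodrigues: sinθ=0.39979, 1−cosθ=0.08339; R = I + sinθ·[k]× + (1−cosθ)·[k]×²:
    [+0.91815 -0.29366 +0.26600]
    [+0.27809 +0.95581 +0.09532]
    [-0.28224 -0.01355 +0.95925]
t = (-0.2511, 0.0796, 0.9092) m
M0: Pc = R·M0+t = (-0.37531, +0.14907, +0.93674); u = 428.1·(-0.37531)/0.93674 + 307.3 = 135.7789, v = 716.8·(+0.14907)/0.93674 + 237.2 = 351.2665
M1: Pc = R·M1+t = (-0.18709, +0.20608, +0.87888); u = 428.1·(-0.18709)/0.87888 + 307.3 = 216.1693, v = 716.8·(+0.20608)/0.87888 + 237.2 = 405.2712
M2: Pc = R·M2+t = (-0.12689, +0.01013, +0.88166); u = 428.1·(-0.12689)/0.88166 + 307.3 = 245.6877, v = 716.8·(+0.01013)/0.88166 + 237.2 = 245.4389
M3: Pc = R·M3+t = (-0.31511, -0.04688, +0.93952); u = 428.1·(-0.31511)/0.93952 + 307.3 = 163.7171, v = 716.8·(-0.04688)/0.93952 + 237.2 = 201.4367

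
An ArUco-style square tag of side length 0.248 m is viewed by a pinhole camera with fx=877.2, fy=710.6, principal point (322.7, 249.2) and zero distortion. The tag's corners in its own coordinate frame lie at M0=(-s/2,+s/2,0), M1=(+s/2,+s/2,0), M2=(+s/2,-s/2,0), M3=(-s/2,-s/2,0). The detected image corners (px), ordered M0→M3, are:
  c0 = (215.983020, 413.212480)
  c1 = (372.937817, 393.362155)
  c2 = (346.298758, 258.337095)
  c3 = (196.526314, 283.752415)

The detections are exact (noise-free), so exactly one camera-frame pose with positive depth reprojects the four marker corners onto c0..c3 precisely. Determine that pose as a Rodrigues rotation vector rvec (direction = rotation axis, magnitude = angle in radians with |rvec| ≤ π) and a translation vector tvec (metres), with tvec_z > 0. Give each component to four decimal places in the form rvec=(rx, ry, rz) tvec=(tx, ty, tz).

Intrinsics K: fx=877.2, fy=710.6, cx=322.7, cy=249.2
Marker side s = 0.248 m; corners in marker frame (Z=0):
  M0 = (-0.1240, +0.1240, 0)
  M1 = (+0.1240, +0.1240, 0)
  M2 = (+0.1240, -0.1240, 0)
  M3 = (-0.1240, -0.1240, 0)
Detected image corners:
  c0 = (215.983020, 413.212480) px
  c1 = (372.937817, 393.362155) px
  c2 = (346.298758, 258.337095) px
  c3 = (196.526314, 283.752415) px
Planar DLT: solve 8×8 A·h = b for H (H[2,2]=1):
  H  [+562.39475 +47.52572 +280.83633]
  H  [-157.88381 +479.27080 +336.13675]
  H  [-0.19694 -0.15924 +1.00000]
B = K⁻¹H; ‖b₁‖=0.755922, ‖b₂‖=0.755922; λ = 2/(‖b₁‖+‖b₂‖) = 1.322888, sign → tz>0 ⇒ λ=+1.322888
r₁ = λ·B[:,0] = (+0.94398,-0.20256,-0.26053); r₂ = λ·B[:,1] = (+0.14917,+0.96611,-0.21066)
r₃ = r₁×r₂ = (+0.29437,+0.16000,+0.94220); SVD([r₁ r₂ r₃]) → R = UVᵀ:
  R  [+0.94398 +0.14917 +0.29437]
  R  [-0.20256 +0.96611 +0.16000]
  R  [-0.26053 -0.21066 +0.94220]
t = (-0.06313, +0.16185, +1.32289) m
tr R = 2.852293; θ = arccos((tr R − 1)/2) = 0.386732 rad = 22.158°
axis k = ((R−Rᵀ)₃₂, (R−Rᵀ)₁₃, (R−Rᵀ)₂₁) / (2 sinθ) = (-0.491374, +0.735617, -0.466282)
rvec = θ·k = (-0.190030, +0.284487, -0.180326)

rvec=(-0.1900, 0.2845, -0.1803) tvec=(-0.0631, 0.1618, 1.3229)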